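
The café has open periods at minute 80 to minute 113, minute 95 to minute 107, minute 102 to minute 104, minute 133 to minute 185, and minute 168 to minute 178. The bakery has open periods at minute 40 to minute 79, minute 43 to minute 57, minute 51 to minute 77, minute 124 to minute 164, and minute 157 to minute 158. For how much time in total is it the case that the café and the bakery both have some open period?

Merge the first list: minute 80 to minute 113, minute 133 to minute 185.
Merge the second list: minute 40 to minute 79, minute 124 to minute 164.
A ∩ B = minute 133 to minute 164.
Total: 31 minutes.

31 minutes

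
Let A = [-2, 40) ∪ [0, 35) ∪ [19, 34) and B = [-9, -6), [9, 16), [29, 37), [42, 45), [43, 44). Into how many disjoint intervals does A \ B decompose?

3

A, merged: [-2, 40).
B, merged: [-9, -6), [9, 16), [29, 37), [42, 45).
A \ B = [-2, 9), [16, 29), [37, 40).
That is 3 disjoint pieces.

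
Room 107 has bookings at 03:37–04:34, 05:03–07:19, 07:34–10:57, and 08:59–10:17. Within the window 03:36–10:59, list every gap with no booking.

03:36–03:37, 04:34–05:03, 07:19–07:34, 10:57–10:59

The merged coverage is 03:37–04:34, 05:03–07:19, 07:34–10:57.
Gaps within 03:36–10:59: 03:36–03:37, 04:34–05:03, 07:19–07:34, 10:57–10:59.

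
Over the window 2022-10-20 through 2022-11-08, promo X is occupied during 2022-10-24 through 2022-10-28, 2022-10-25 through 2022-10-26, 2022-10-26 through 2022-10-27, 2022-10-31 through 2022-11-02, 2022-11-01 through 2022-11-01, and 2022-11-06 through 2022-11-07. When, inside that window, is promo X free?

2022-10-20 through 2022-10-23, 2022-10-29 through 2022-10-30, 2022-11-03 through 2022-11-05, 2022-11-08 through 2022-11-08

Covered (merged): 2022-10-24 through 2022-10-28, 2022-10-31 through 2022-11-02, 2022-11-06 through 2022-11-07.
Uncovered inside 2022-10-20 through 2022-11-08: 2022-10-20 through 2022-10-23, 2022-10-29 through 2022-10-30, 2022-11-03 through 2022-11-05, 2022-11-08 through 2022-11-08.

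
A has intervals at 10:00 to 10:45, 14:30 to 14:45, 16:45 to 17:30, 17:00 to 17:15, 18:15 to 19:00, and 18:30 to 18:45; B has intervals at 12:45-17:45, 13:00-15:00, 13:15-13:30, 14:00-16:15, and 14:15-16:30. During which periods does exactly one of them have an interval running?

First set merges to 10:00–10:45, 14:30–14:45, 16:45–17:30, 18:15–19:00.
Second set merges to 12:45–17:45.
Only in the first: 10:00–10:45, 18:15–19:00.
Only in the second: 12:45–14:30, 14:45–16:45, 17:30–17:45.
Together these are the periods covered by exactly one.

10:00–10:45, 12:45–14:30, 14:45–16:45, 17:30–17:45, 18:15–19:00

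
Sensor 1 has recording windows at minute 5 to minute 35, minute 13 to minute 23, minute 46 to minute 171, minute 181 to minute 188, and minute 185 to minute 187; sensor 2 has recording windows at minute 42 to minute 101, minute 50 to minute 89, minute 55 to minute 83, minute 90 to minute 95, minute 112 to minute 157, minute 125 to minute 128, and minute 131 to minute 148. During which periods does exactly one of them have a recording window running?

minute 5 to minute 35, minute 42 to minute 46, minute 101 to minute 112, minute 157 to minute 171, minute 181 to minute 188

Merge the first list: minute 5 to minute 35, minute 46 to minute 171, minute 181 to minute 188.
Merge the second list: minute 42 to minute 101, minute 112 to minute 157.
Only in the first: minute 5 to minute 35, minute 101 to minute 112, minute 157 to minute 171, minute 181 to minute 188.
Only in the second: minute 42 to minute 46.
Together these are the periods covered by exactly one.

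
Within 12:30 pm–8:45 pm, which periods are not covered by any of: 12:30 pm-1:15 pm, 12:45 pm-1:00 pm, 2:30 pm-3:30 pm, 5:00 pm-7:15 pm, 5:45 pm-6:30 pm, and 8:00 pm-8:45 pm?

1:15 pm–2:30 pm, 3:30 pm–5:00 pm, 7:15 pm–8:00 pm

After merging, the occupied span is 12:30 pm–1:15 pm, 2:30 pm–3:30 pm, 5:00 pm–7:15 pm, 8:00 pm–8:45 pm.
Gaps within 12:30 pm–8:45 pm: 1:15 pm–2:30 pm, 3:30 pm–5:00 pm, 7:15 pm–8:00 pm.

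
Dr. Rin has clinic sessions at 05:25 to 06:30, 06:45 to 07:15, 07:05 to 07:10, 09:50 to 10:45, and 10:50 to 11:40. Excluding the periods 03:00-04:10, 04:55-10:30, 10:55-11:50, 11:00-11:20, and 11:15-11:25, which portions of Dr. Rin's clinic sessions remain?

A, merged: 05:25–06:30, 06:45–07:15, 09:50–10:45, 10:50–11:40.
B, merged: 03:00–04:10, 04:55–10:30, 10:55–11:50.
05:25–06:30 lies entirely inside B → drops out.
06:45–07:15 lies entirely inside B → drops out.
09:50–10:45 with B removed leaves 10:30–10:45.
10:50–11:40 with B removed leaves 10:50–10:55.

10:30–10:45, 10:50–10:55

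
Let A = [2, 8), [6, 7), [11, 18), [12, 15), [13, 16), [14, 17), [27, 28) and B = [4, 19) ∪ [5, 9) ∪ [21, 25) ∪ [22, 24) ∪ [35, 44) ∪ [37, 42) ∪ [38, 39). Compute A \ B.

Merge the first list: [2, 8), [11, 18), [27, 28).
Merge the second list: [4, 19), [21, 25), [35, 44).
[2, 8) with B removed leaves [2, 4).
[11, 18) lies entirely inside B → drops out.
[27, 28) is untouched.

[2, 4) ∪ [27, 28)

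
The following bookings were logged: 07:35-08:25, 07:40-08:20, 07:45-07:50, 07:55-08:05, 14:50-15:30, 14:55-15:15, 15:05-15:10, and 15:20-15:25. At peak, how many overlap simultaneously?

3

Sweep endpoints in order; track running count of active intervals.
Peak of 3 reached at 07:45.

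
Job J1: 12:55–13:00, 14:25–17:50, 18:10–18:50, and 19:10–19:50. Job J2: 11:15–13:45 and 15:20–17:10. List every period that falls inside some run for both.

12:55–13:00, 15:20–17:10

12:55–13:00 meets the second set on 12:55–13:00.
14:25–17:50 meets the second set on 15:20–17:10.
18:10–18:50: no overlap with the second set.
19:10–19:50: no overlap with the second set.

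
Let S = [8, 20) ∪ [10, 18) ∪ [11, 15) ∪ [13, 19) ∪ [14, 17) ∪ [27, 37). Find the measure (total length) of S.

22

Merged: [8, 20), [27, 37).
Lengths: 12 + 10 = 22.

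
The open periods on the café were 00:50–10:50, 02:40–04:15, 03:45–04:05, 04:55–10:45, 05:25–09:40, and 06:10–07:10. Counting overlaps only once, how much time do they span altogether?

Merged: 00:50–10:50.
Length: 10 h.

10 h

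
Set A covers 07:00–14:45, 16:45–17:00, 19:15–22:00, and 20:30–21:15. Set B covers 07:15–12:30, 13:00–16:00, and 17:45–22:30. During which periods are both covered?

First set merges to 07:00-14:45, 16:45-17:00, 19:15-22:00.
07:00-14:45 overlaps B on 07:15-12:30, 13:00-14:45.
16:45-17:00 falls entirely outside B.
19:15-22:00 overlaps B on 19:15-22:00.

07:15-12:30, 13:00-14:45, 19:15-22:00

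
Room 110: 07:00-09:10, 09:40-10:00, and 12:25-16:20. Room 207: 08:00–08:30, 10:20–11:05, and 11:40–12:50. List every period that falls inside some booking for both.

07:00-09:10 ∩ B → 08:00-08:30.
09:40-10:00 meets no B interval.
12:25-16:20 ∩ B → 12:25-12:50.

08:00-08:30, 12:25-12:50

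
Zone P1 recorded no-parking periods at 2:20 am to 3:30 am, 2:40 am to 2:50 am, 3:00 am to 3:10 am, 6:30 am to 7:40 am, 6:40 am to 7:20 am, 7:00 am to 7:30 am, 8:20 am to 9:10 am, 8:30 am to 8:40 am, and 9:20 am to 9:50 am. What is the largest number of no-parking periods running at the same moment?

Sweep endpoints in order; track running count of active intervals.
Peak of 3 reached at 7:00 am.

3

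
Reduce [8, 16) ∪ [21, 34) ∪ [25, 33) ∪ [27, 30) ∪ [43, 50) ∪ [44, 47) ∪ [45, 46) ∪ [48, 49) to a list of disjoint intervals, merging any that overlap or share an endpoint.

[8, 16) ∪ [21, 34) ∪ [43, 50)

[21, 34) is disjoint → start new block.
[25, 33) overlaps/touches [21, 34) → extend to [21, 34).
[27, 30) overlaps/touches [21, 34) → extend to [21, 34).
[43, 50) is disjoint → start new block.
[44, 47) overlaps/touches [43, 50) → extend to [43, 50).
[45, 46) overlaps/touches [43, 50) → extend to [43, 50).
[48, 49) overlaps/touches [43, 50) → extend to [43, 50).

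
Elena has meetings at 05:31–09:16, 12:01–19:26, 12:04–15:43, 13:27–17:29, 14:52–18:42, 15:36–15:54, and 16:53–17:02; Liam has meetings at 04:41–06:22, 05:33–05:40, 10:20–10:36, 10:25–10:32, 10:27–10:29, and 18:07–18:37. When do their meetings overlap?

05:31–06:22, 18:07–18:37

First set merges to 05:31–09:16, 12:01–19:26.
Second set merges to 04:41–06:22, 10:20–10:36, 18:07–18:37.
05:31–09:16 meets the second set on 05:31–06:22.
12:01–19:26 meets the second set on 18:07–18:37.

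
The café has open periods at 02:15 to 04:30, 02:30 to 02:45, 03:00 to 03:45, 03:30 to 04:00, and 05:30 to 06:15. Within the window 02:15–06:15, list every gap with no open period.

After merging, the occupied span is 02:15–04:30, 05:30–06:15.
Complement within 02:15–06:15: 04:30–05:30.

04:30–05:30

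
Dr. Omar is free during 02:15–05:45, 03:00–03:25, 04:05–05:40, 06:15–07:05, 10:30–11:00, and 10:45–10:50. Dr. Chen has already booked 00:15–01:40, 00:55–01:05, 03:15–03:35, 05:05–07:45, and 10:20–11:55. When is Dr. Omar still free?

02:15-03:15, 03:35-05:05

Merge the first list: 02:15-05:45, 06:15-07:05, 10:30-11:00.
Merge the second list: 00:15-01:40, 03:15-03:35, 05:05-07:45, 10:20-11:55.
02:15-05:45 minus B → 02:15-03:15, 03:35-05:05.
06:15-07:05: fully covered by B → removed.
10:30-11:00: fully covered by B → removed.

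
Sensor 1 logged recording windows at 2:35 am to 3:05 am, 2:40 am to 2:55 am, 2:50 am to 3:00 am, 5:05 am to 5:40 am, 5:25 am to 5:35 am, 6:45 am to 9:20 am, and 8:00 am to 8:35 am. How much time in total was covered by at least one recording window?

3 h 40 min

Merged: 2:35 am-3:05 am, 5:05 am-5:40 am, 6:45 am-9:20 am.
Lengths: 30 min + 35 min + 2 h 35 min = 3 h 40 min.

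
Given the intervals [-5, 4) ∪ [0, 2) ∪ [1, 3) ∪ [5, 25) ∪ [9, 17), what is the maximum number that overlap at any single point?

Walk the sorted start/end points keeping a running depth.
The depth first hits 3 at 1.

3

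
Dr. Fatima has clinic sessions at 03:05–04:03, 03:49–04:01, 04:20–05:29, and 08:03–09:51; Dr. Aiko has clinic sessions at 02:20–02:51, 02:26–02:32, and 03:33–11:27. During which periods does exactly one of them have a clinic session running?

A, merged: 03:05–04:03, 04:20–05:29, 08:03–09:51.
B, merged: 02:20–02:51, 03:33–11:27.
Only in the first: 03:05–03:33.
Only in the second: 02:20–02:51, 04:03–04:20, 05:29–08:03, 09:51–11:27.
Together these are the periods covered by exactly one.

02:20–02:51, 03:05–03:33, 04:03–04:20, 05:29–08:03, 09:51–11:27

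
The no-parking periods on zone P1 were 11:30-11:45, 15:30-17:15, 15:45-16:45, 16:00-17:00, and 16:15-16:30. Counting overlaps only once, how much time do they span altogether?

Merged: 11:30–11:45, 15:30–17:15.
Lengths: 15 min + 1 h 45 min = 2 h.

2 h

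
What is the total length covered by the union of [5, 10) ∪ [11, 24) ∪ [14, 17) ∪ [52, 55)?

Merged: [5, 10), [11, 24), [52, 55).
Lengths: 5 + 13 + 3 = 21.

21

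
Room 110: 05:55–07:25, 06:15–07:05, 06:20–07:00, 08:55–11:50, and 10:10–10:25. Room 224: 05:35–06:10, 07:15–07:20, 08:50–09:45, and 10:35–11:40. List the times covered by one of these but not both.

A, merged: 05:55-07:25, 08:55-11:50.
A \ B = 06:10-07:15, 07:20-07:25, 09:45-10:35, 11:40-11:50.
B \ A = 05:35-05:55, 08:50-08:55.
Union of the two gives the symmetric difference.

05:35-05:55, 06:10-07:15, 07:20-07:25, 08:50-08:55, 09:45-10:35, 11:40-11:50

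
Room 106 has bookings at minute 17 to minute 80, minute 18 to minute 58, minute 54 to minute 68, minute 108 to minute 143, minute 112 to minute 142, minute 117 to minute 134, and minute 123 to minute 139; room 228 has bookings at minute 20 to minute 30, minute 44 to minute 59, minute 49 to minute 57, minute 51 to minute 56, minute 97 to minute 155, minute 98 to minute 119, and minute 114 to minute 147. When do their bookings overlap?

minute 20 to minute 30, minute 44 to minute 59, minute 108 to minute 143

First set merges to minute 17 to minute 80, minute 108 to minute 143.
Second set merges to minute 20 to minute 30, minute 44 to minute 59, minute 97 to minute 155.
minute 17 to minute 80 ∩ B → minute 20 to minute 30, minute 44 to minute 59.
minute 108 to minute 143 ∩ B → minute 108 to minute 143.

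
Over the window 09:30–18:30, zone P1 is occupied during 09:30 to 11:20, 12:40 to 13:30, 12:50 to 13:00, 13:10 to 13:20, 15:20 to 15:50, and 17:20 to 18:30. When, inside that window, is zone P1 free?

After merging, the occupied span is 09:30–11:20, 12:40–13:30, 15:20–15:50, 17:20–18:30.
Uncovered inside 09:30–18:30: 11:20–12:40, 13:30–15:20, 15:50–17:20.

11:20–12:40, 13:30–15:20, 15:50–17:20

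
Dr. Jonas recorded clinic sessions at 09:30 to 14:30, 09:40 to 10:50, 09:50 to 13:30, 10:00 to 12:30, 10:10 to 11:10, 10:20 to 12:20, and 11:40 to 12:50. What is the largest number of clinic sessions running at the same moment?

Sweep endpoints in order; track running count of active intervals.
Peak of 6 reached at 10:20.

6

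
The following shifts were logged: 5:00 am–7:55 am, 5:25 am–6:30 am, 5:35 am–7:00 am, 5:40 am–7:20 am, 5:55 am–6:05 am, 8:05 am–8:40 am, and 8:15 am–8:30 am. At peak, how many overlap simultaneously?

5

At 5:55 am, 5 of the intervals are simultaneously active.
No point has more.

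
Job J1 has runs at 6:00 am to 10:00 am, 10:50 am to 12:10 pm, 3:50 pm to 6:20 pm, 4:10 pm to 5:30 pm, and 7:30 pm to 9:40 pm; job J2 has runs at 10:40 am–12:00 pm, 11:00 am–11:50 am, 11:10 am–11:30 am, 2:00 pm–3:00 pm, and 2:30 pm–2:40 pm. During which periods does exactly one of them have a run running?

First set merges to 6:00 am-10:00 am, 10:50 am-12:10 pm, 3:50 pm-6:20 pm, 7:30 pm-9:40 pm.
Second set merges to 10:40 am-12:00 pm, 2:00 pm-3:00 pm.
Only in the first: 6:00 am-10:00 am, 12:00 pm-12:10 pm, 3:50 pm-6:20 pm, 7:30 pm-9:40 pm.
Only in the second: 10:40 am-10:50 am, 2:00 pm-3:00 pm.
Together these are the periods covered by exactly one.

6:00 am-10:00 am, 10:40 am-10:50 am, 12:00 pm-12:10 pm, 2:00 pm-3:00 pm, 3:50 pm-6:20 pm, 7:30 pm-9:40 pm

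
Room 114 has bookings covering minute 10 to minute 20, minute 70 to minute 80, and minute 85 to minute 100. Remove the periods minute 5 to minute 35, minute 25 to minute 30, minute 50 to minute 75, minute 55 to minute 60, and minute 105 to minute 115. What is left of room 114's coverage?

B, merged: minute 5 to minute 35, minute 50 to minute 75, minute 105 to minute 115.
minute 10 to minute 20: entirely removed.
minute 70 to minute 80 \ B = minute 75 to minute 80.
minute 85 to minute 100: nothing removed.

minute 75 to minute 80, minute 85 to minute 100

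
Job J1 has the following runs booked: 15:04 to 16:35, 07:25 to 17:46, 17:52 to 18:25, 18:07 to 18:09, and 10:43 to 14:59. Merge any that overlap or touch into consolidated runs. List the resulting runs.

Sort by start: 07:25–17:46, 10:43–14:59, 15:04–16:35, 17:52–18:25, 18:07–18:09.
10:43–14:59 overlaps/touches 07:25–17:46 → extend to 07:25–17:46.
15:04–16:35 overlaps/touches 07:25–17:46 → extend to 07:25–17:46.
17:52–18:25 is disjoint → start new block.
18:07–18:09 overlaps/touches 17:52–18:25 → extend to 17:52–18:25.

07:25–17:46, 17:52–18:25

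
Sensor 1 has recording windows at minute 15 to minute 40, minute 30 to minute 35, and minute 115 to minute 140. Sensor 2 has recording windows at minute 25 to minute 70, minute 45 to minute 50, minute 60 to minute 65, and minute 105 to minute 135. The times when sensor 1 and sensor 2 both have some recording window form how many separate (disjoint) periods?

First set merges to minute 15 to minute 40, minute 115 to minute 140.
Second set merges to minute 25 to minute 70, minute 105 to minute 135.
A ∩ B = minute 25 to minute 40, minute 115 to minute 135.
That is 2 disjoint pieces.

2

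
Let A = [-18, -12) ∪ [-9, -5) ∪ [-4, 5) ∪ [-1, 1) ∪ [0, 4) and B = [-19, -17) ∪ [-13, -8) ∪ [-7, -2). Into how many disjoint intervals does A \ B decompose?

A, merged: [-18, -12), [-9, -5), [-4, 5).
A \ B = [-17, -13), [-8, -7), [-2, 5).
That is 3 disjoint pieces.

3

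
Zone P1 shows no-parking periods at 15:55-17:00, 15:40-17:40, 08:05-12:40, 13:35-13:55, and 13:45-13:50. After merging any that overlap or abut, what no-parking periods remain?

08:05-12:40, 13:35-13:55, 15:40-17:40

Sort by start: 08:05-12:40, 13:35-13:55, 13:45-13:50, 15:40-17:40, 15:55-17:00.
13:35-13:55 is disjoint → start new block.
13:45-13:50 overlaps/touches 13:35-13:55 → extend to 13:35-13:55.
15:40-17:40 is disjoint → start new block.
15:55-17:00 overlaps/touches 15:40-17:40 → extend to 15:40-17:40.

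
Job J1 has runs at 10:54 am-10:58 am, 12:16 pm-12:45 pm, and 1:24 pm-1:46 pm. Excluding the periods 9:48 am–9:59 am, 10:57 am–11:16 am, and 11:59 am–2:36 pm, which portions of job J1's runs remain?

10:54 am–10:57 am

10:54 am–10:58 am with B removed leaves 10:54 am–10:57 am.
12:16 pm–12:45 pm lies entirely inside B → drops out.
1:24 pm–1:46 pm lies entirely inside B → drops out.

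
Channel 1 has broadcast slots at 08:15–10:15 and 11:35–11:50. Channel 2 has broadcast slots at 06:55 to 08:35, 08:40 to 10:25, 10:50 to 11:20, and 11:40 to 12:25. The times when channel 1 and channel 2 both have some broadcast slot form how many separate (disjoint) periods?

3

A ∩ B = 08:15-08:35, 08:40-10:15, 11:40-11:50.
That is 3 disjoint pieces.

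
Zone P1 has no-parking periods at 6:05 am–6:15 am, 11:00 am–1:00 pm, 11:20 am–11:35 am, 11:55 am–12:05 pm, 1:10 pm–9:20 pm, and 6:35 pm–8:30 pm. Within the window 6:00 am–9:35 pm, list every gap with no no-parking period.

After merging, the occupied span is 6:05 am–6:15 am, 11:00 am–1:00 pm, 1:10 pm–9:20 pm.
Complement within 6:00 am–9:35 pm: 6:00 am–6:05 am, 6:15 am–11:00 am, 1:00 pm–1:10 pm, 9:20 pm–9:35 pm.

6:00 am–6:05 am, 6:15 am–11:00 am, 1:00 pm–1:10 pm, 9:20 pm–9:35 pm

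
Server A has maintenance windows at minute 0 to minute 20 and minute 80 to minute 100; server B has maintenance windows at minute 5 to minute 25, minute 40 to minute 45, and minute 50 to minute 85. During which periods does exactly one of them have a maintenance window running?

minute 0 to minute 5, minute 20 to minute 25, minute 40 to minute 45, minute 50 to minute 80, minute 85 to minute 100

A but not B: minute 0 to minute 5, minute 85 to minute 100.
B but not A: minute 20 to minute 25, minute 40 to minute 45, minute 50 to minute 80.
Combining gives A △ B.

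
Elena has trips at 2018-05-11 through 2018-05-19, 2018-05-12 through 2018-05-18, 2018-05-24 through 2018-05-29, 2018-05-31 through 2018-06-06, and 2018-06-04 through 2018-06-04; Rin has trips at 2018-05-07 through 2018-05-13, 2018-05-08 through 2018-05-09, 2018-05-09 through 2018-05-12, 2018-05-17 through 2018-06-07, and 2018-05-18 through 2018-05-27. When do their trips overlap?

2018-05-11 through 2018-05-13, 2018-05-17 through 2018-05-19, 2018-05-24 through 2018-05-29, 2018-05-31 through 2018-06-06

First set merges to 2018-05-11 through 2018-05-19, 2018-05-24 through 2018-05-29, 2018-05-31 through 2018-06-06.
Second set merges to 2018-05-07 through 2018-05-13, 2018-05-17 through 2018-06-07.
2018-05-11 through 2018-05-19 ∩ B → 2018-05-11 through 2018-05-13, 2018-05-17 through 2018-05-19.
2018-05-24 through 2018-05-29 ∩ B → 2018-05-24 through 2018-05-29.
2018-05-31 through 2018-06-06 ∩ B → 2018-05-31 through 2018-06-06.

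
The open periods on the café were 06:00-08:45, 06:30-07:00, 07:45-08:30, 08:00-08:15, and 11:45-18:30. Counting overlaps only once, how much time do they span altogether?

9 h 30 min

Merged: 06:00-08:45, 11:45-18:30.
Lengths: 2 h 45 min + 6 h 45 min = 9 h 30 min.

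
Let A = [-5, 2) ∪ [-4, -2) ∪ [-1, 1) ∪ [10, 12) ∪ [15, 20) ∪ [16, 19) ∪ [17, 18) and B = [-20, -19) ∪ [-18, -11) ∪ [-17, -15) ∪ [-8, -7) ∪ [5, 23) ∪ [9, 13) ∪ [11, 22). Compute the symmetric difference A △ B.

Merge the first list: [-5, 2), [10, 12), [15, 20).
Merge the second list: [-20, -19), [-18, -11), [-8, -7), [5, 23).
A but not B: [-5, 2).
B but not A: [-20, -19), [-18, -11), [-8, -7), [5, 10), [12, 15), [20, 23).
Combining gives A △ B.

[-20, -19) ∪ [-18, -11) ∪ [-8, -7) ∪ [-5, 2) ∪ [5, 10) ∪ [12, 15) ∪ [20, 23)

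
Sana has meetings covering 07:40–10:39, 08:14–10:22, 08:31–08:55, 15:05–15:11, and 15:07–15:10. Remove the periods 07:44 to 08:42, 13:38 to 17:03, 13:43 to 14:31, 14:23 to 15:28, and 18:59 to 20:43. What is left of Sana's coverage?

First set merges to 07:40–10:39, 15:05–15:11.
Second set merges to 07:44–08:42, 13:38–17:03, 18:59–20:43.
07:40–10:39 with B removed leaves 07:40–07:44, 08:42–10:39.
15:05–15:11 lies entirely inside B → drops out.

07:40–07:44, 08:42–10:39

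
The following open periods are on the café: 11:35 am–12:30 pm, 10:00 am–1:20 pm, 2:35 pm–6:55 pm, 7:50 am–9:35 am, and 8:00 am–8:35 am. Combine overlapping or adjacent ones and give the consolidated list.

Sort by start: 7:50 am–9:35 am, 8:00 am–8:35 am, 10:00 am–1:20 pm, 11:35 am–12:30 pm, 2:35 pm–6:55 pm.
8:00 am–8:35 am overlaps/touches 7:50 am–9:35 am → extend to 7:50 am–9:35 am.
10:00 am–1:20 pm is disjoint → start new block.
11:35 am–12:30 pm overlaps/touches 10:00 am–1:20 pm → extend to 10:00 am–1:20 pm.
2:35 pm–6:55 pm is disjoint → start new block.

7:50 am–9:35 am, 10:00 am–1:20 pm, 2:35 pm–6:55 pm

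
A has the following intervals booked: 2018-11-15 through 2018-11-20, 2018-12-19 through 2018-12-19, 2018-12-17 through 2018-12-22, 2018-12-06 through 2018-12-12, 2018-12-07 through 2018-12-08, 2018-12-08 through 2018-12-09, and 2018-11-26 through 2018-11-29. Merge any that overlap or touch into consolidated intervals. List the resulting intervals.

2018-11-15 through 2018-11-20, 2018-11-26 through 2018-11-29, 2018-12-06 through 2018-12-12, 2018-12-17 through 2018-12-22

Sort by start: 2018-11-15 through 2018-11-20, 2018-11-26 through 2018-11-29, 2018-12-06 through 2018-12-12, 2018-12-07 through 2018-12-08, 2018-12-08 through 2018-12-09, 2018-12-17 through 2018-12-22, 2018-12-19 through 2018-12-19.
2018-11-26 through 2018-11-29 is disjoint → start new block.
2018-12-06 through 2018-12-12 is disjoint → start new block.
2018-12-07 through 2018-12-08 overlaps/touches 2018-12-06 through 2018-12-12 → extend to 2018-12-06 through 2018-12-12.
2018-12-08 through 2018-12-09 overlaps/touches 2018-12-06 through 2018-12-12 → extend to 2018-12-06 through 2018-12-12.
2018-12-17 through 2018-12-22 is disjoint → start new block.
2018-12-19 through 2018-12-19 overlaps/touches 2018-12-17 through 2018-12-22 → extend to 2018-12-17 through 2018-12-22.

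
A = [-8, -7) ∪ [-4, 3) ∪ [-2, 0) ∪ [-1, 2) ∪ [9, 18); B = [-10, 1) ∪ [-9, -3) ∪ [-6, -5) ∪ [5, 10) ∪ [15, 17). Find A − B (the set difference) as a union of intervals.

First set merges to [-8, -7), [-4, 3), [9, 18).
Second set merges to [-10, 1), [5, 10), [15, 17).
[-8, -7): entirely removed.
[-4, 3) \ B = [1, 3).
[9, 18) \ B = [10, 15), [17, 18).

[1, 3) ∪ [10, 15) ∪ [17, 18)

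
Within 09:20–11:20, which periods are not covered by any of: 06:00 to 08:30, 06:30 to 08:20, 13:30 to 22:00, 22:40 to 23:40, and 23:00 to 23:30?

09:20–11:20

Covered (merged): 06:00–08:30, 13:30–22:00, 22:40–23:40.
Gaps within 09:20–11:20: 09:20–11:20.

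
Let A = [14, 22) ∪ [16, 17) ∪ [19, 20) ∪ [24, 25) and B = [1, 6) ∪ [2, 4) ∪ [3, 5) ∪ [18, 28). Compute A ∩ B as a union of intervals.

First set merges to [14, 22), [24, 25).
Second set merges to [1, 6), [18, 28).
[14, 22) meets the second set on [18, 22).
[24, 25) meets the second set on [24, 25).

[18, 22) ∪ [24, 25)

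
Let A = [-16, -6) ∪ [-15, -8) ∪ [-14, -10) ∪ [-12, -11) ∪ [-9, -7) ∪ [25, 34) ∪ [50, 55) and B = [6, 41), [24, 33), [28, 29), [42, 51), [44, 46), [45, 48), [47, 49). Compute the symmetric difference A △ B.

First set merges to [-16, -6), [25, 34), [50, 55).
Second set merges to [6, 41), [42, 51).
A but not B: [-16, -6), [51, 55).
B but not A: [6, 25), [34, 41), [42, 50).
Combining gives A △ B.

[-16, -6) ∪ [6, 25) ∪ [34, 41) ∪ [42, 50) ∪ [51, 55)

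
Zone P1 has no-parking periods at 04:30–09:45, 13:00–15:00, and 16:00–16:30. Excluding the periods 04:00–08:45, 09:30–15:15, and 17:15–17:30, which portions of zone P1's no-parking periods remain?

04:30–09:45 \ B = 08:45–09:30.
13:00–15:00: entirely removed.
16:00–16:30: nothing removed.

08:45–09:30, 16:00–16:30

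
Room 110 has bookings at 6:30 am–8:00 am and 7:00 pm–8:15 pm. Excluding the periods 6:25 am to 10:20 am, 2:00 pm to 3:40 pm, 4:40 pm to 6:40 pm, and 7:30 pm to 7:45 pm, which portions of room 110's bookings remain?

7:00 pm–7:30 pm, 7:45 pm–8:15 pm

6:30 am–8:00 am: entirely removed.
7:00 pm–8:15 pm \ B = 7:00 pm–7:30 pm, 7:45 pm–8:15 pm.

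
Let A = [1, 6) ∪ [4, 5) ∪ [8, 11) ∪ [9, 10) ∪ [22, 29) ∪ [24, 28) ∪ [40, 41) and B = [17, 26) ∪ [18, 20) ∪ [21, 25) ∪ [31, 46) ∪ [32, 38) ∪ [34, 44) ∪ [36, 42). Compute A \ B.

[1, 6) ∪ [8, 11) ∪ [26, 29)

A, merged: [1, 6), [8, 11), [22, 29), [40, 41).
B, merged: [17, 26), [31, 46).
[1, 6): nothing removed.
[8, 11): nothing removed.
[22, 29) \ B = [26, 29).
[40, 41): entirely removed.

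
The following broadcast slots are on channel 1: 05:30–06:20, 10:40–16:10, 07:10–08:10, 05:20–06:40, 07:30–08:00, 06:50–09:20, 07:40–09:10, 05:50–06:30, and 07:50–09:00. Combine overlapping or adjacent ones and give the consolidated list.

Sort by start: 05:20-06:40, 05:30-06:20, 05:50-06:30, 06:50-09:20, 07:10-08:10, 07:30-08:00, 07:40-09:10, 07:50-09:00, 10:40-16:10.
05:30-06:20 overlaps/touches 05:20-06:40 → extend to 05:20-06:40.
05:50-06:30 overlaps/touches 05:20-06:40 → extend to 05:20-06:40.
06:50-09:20 is disjoint → start new block.
07:10-08:10 overlaps/touches 06:50-09:20 → extend to 06:50-09:20.
07:30-08:00 overlaps/touches 06:50-09:20 → extend to 06:50-09:20.
07:40-09:10 overlaps/touches 06:50-09:20 → extend to 06:50-09:20.
07:50-09:00 overlaps/touches 06:50-09:20 → extend to 06:50-09:20.
10:40-16:10 is disjoint → start new block.

05:20-06:40, 06:50-09:20, 10:40-16:10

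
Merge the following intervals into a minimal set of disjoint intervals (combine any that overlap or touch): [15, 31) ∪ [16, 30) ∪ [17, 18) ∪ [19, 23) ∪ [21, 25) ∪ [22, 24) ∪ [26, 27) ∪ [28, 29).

[16, 30) overlaps/touches [15, 31) → extend to [15, 31).
[17, 18) overlaps/touches [15, 31) → extend to [15, 31).
[19, 23) overlaps/touches [15, 31) → extend to [15, 31).
[21, 25) overlaps/touches [15, 31) → extend to [15, 31).
[22, 24) overlaps/touches [15, 31) → extend to [15, 31).
[26, 27) overlaps/touches [15, 31) → extend to [15, 31).
[28, 29) overlaps/touches [15, 31) → extend to [15, 31).

[15, 31)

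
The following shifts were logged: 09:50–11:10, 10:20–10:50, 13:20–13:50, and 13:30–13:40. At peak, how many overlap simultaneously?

2

Walk the sorted start/end points keeping a running depth.
The depth first hits 2 at 10:20.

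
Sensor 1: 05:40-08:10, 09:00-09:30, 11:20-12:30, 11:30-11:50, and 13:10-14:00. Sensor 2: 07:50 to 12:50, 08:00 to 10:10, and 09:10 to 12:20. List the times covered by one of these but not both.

05:40–07:50, 08:10–09:00, 09:30–11:20, 12:30–12:50, 13:10–14:00

A, merged: 05:40–08:10, 09:00–09:30, 11:20–12:30, 13:10–14:00.
B, merged: 07:50–12:50.
A \ B = 05:40–07:50, 13:10–14:00.
B \ A = 08:10–09:00, 09:30–11:20, 12:30–12:50.
Union of the two gives the symmetric difference.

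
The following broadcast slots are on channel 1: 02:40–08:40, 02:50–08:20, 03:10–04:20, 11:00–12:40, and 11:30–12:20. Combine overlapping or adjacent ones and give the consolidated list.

02:40–08:40, 11:00–12:40

02:50–08:20 overlaps/touches 02:40–08:40 → extend to 02:40–08:40.
03:10–04:20 overlaps/touches 02:40–08:40 → extend to 02:40–08:40.
11:00–12:40 is disjoint → start new block.
11:30–12:20 overlaps/touches 11:00–12:40 → extend to 11:00–12:40.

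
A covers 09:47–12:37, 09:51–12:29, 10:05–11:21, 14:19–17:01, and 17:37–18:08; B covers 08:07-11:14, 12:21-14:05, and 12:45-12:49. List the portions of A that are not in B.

Merge the first list: 09:47-12:37, 14:19-17:01, 17:37-18:08.
Merge the second list: 08:07-11:14, 12:21-14:05.
09:47-12:37 minus B → 11:14-12:21.
14:19-17:01: no B overlap → unchanged.
17:37-18:08: no B overlap → unchanged.

11:14-12:21, 14:19-17:01, 17:37-18:08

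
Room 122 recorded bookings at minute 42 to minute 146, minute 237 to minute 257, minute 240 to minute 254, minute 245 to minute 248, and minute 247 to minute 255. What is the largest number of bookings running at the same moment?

Walk the sorted start/end points keeping a running depth.
The depth first hits 4 at minute 247.

4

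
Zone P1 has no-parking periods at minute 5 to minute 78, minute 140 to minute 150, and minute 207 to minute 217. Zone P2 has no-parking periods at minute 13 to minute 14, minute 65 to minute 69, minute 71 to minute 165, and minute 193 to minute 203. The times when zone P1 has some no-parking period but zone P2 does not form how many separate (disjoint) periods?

4

A \ B = minute 5 to minute 13, minute 14 to minute 65, minute 69 to minute 71, minute 207 to minute 217.
That is 4 disjoint pieces.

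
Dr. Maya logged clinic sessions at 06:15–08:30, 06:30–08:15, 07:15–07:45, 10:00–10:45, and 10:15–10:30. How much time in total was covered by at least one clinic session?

3 h

Merged: 06:15–08:30, 10:00–10:45.
Lengths: 2 h 15 min + 45 min = 3 h.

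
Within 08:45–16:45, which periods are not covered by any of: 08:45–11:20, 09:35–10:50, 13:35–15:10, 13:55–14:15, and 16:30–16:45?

11:20–13:35, 15:10–16:30

After merging, the occupied span is 08:45–11:20, 13:35–15:10, 16:30–16:45.
Uncovered inside 08:45–16:45: 11:20–13:35, 15:10–16:30.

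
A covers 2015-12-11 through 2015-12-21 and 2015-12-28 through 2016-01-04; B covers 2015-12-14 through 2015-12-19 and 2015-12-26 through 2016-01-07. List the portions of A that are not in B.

2015-12-11 through 2015-12-21 \ B = 2015-12-11 through 2015-12-13, 2015-12-20 through 2015-12-21.
2015-12-28 through 2016-01-04: entirely removed.

2015-12-11 through 2015-12-13, 2015-12-20 through 2015-12-21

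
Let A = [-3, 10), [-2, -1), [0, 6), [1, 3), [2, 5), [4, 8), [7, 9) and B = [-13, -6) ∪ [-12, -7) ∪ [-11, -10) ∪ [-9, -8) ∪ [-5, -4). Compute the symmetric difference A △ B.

[-13, -6) ∪ [-5, -4) ∪ [-3, 10)

A, merged: [-3, 10).
B, merged: [-13, -6), [-5, -4).
Only in the first: [-3, 10).
Only in the second: [-13, -6), [-5, -4).
Together these are the periods covered by exactly one.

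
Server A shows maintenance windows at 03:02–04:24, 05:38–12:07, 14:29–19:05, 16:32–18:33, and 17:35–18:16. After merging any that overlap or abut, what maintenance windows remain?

03:02–04:24, 05:38–12:07, 14:29–19:05

05:38–12:07 is disjoint → start new block.
14:29–19:05 is disjoint → start new block.
16:32–18:33 overlaps/touches 14:29–19:05 → extend to 14:29–19:05.
17:35–18:16 overlaps/touches 14:29–19:05 → extend to 14:29–19:05.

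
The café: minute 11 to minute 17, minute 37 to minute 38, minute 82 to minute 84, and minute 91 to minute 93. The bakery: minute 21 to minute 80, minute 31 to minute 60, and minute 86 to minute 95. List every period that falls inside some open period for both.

minute 37 to minute 38, minute 91 to minute 93

Merge the second list: minute 21 to minute 80, minute 86 to minute 95.
minute 11 to minute 17 meets no B interval.
minute 37 to minute 38 ∩ B → minute 37 to minute 38.
minute 82 to minute 84 meets no B interval.
minute 91 to minute 93 ∩ B → minute 91 to minute 93.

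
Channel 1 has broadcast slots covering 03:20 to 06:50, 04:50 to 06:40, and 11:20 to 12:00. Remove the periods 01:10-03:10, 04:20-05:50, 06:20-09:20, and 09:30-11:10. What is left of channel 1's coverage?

03:20–04:20, 05:50–06:20, 11:20–12:00

A, merged: 03:20–06:50, 11:20–12:00.
03:20–06:50 \ B = 03:20–04:20, 05:50–06:20.
11:20–12:00: nothing removed.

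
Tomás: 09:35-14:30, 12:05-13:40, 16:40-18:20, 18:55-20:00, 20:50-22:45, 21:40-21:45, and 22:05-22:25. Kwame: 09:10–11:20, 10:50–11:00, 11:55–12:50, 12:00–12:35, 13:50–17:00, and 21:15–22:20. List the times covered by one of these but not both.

A, merged: 09:35-14:30, 16:40-18:20, 18:55-20:00, 20:50-22:45.
B, merged: 09:10-11:20, 11:55-12:50, 13:50-17:00, 21:15-22:20.
A but not B: 11:20-11:55, 12:50-13:50, 17:00-18:20, 18:55-20:00, 20:50-21:15, 22:20-22:45.
B but not A: 09:10-09:35, 14:30-16:40.
Combining gives A △ B.

09:10-09:35, 11:20-11:55, 12:50-13:50, 14:30-16:40, 17:00-18:20, 18:55-20:00, 20:50-21:15, 22:20-22:45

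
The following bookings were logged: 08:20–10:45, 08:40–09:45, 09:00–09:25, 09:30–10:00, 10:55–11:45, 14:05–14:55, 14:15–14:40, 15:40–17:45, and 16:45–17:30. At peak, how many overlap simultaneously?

3

Sweep endpoints in order; track running count of active intervals.
Peak of 3 reached at 09:00.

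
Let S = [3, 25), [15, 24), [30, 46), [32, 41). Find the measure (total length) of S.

Merged: [3, 25), [30, 46).
Lengths: 22 + 16 = 38.

38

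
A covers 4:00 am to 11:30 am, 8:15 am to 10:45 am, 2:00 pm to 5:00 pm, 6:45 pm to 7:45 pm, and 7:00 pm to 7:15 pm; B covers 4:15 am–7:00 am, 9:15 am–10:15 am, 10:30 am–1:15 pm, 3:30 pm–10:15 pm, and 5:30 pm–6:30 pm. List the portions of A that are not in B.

4:00 am–4:15 am, 7:00 am–9:15 am, 10:15 am–10:30 am, 2:00 pm–3:30 pm

First set merges to 4:00 am–11:30 am, 2:00 pm–5:00 pm, 6:45 pm–7:45 pm.
Second set merges to 4:15 am–7:00 am, 9:15 am–10:15 am, 10:30 am–1:15 pm, 3:30 pm–10:15 pm.
4:00 am–11:30 am \ B = 4:00 am–4:15 am, 7:00 am–9:15 am, 10:15 am–10:30 am.
2:00 pm–5:00 pm \ B = 2:00 pm–3:30 pm.
6:45 pm–7:45 pm: entirely removed.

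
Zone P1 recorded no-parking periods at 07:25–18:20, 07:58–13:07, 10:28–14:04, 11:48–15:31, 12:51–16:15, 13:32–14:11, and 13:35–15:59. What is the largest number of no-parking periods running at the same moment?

6

Sweep endpoints in order; track running count of active intervals.
Peak of 6 reached at 13:35.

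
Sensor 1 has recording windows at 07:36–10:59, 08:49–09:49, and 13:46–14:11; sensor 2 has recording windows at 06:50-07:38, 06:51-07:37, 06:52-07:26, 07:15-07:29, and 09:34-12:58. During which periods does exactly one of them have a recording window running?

First set merges to 07:36-10:59, 13:46-14:11.
Second set merges to 06:50-07:38, 09:34-12:58.
A but not B: 07:38-09:34, 13:46-14:11.
B but not A: 06:50-07:36, 10:59-12:58.
Combining gives A △ B.

06:50-07:36, 07:38-09:34, 10:59-12:58, 13:46-14:11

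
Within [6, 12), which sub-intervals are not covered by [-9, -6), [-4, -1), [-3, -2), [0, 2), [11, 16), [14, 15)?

[6, 11)

After merging, the occupied span is [-9, -6), [-4, -1), [0, 2), [11, 16).
Complement within [6, 12): [6, 11).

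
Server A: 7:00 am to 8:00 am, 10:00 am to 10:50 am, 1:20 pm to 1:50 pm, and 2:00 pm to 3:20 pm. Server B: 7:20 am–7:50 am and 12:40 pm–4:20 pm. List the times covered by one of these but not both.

7:00 am–7:20 am, 7:50 am–8:00 am, 10:00 am–10:50 am, 12:40 pm–1:20 pm, 1:50 pm–2:00 pm, 3:20 pm–4:20 pm

A but not B: 7:00 am–7:20 am, 7:50 am–8:00 am, 10:00 am–10:50 am.
B but not A: 12:40 pm–1:20 pm, 1:50 pm–2:00 pm, 3:20 pm–4:20 pm.
Combining gives A △ B.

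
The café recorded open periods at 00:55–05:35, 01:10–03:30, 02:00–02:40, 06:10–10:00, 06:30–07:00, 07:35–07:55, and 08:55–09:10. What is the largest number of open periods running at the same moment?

3

At 02:00, 3 of the intervals are simultaneously active.
No point has more.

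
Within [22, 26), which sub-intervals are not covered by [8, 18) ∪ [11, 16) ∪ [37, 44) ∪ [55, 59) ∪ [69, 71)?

Covered (merged): [8, 18), [37, 44), [55, 59), [69, 71).
Complement within [22, 26): [22, 26).

[22, 26)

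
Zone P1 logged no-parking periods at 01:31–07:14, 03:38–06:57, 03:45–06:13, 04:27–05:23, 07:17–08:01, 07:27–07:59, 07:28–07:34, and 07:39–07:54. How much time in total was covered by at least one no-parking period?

Merged: 01:31–07:14, 07:17–08:01.
Lengths: 5 h 43 min + 44 min = 6 h 27 min.

6 h 27 min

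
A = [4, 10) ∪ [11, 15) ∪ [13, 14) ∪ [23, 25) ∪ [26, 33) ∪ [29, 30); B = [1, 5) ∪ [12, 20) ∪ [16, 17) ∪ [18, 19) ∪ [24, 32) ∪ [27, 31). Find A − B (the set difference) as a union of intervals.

[5, 10) ∪ [11, 12) ∪ [23, 24) ∪ [32, 33)

Merge the first list: [4, 10), [11, 15), [23, 25), [26, 33).
Merge the second list: [1, 5), [12, 20), [24, 32).
[4, 10) minus B → [5, 10).
[11, 15) minus B → [11, 12).
[23, 25) minus B → [23, 24).
[26, 33) minus B → [32, 33).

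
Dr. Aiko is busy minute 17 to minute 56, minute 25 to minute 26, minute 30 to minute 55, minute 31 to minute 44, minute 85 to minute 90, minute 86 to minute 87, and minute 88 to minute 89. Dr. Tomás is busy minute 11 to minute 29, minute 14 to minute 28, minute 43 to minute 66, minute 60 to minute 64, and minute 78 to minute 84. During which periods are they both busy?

A, merged: minute 17 to minute 56, minute 85 to minute 90.
B, merged: minute 11 to minute 29, minute 43 to minute 66, minute 78 to minute 84.
minute 17 to minute 56 meets the second set on minute 17 to minute 29, minute 43 to minute 56.
minute 85 to minute 90: no overlap with the second set.

minute 17 to minute 29, minute 43 to minute 56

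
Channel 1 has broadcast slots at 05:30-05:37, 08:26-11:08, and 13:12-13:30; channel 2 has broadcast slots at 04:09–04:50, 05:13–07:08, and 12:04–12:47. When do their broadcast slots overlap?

05:30–05:37 meets the second set on 05:30–05:37.
08:26–11:08: no overlap with the second set.
13:12–13:30: no overlap with the second set.

05:30–05:37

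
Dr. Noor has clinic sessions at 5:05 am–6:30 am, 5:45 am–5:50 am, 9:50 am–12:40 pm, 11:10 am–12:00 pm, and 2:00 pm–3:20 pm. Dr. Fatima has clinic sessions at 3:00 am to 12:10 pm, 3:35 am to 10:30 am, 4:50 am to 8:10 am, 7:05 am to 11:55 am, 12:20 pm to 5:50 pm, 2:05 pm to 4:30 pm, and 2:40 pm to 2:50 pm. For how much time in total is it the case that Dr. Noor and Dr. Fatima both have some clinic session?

Merge the first list: 5:05 am–6:30 am, 9:50 am–12:40 pm, 2:00 pm–3:20 pm.
Merge the second list: 3:00 am–12:10 pm, 12:20 pm–5:50 pm.
A ∩ B = 5:05 am–6:30 am, 9:50 am–12:10 pm, 12:20 pm–12:40 pm, 2:00 pm–3:20 pm.
Total: 1 h 25 min + 2 h 20 min + 20 min + 1 h 20 min = 5 h 25 min.

5 h 25 min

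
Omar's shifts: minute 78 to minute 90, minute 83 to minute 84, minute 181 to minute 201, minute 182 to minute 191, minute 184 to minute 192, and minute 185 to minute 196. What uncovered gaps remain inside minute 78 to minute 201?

minute 90 to minute 181

Covered (merged): minute 78 to minute 90, minute 181 to minute 201.
Uncovered inside minute 78 to minute 201: minute 90 to minute 181.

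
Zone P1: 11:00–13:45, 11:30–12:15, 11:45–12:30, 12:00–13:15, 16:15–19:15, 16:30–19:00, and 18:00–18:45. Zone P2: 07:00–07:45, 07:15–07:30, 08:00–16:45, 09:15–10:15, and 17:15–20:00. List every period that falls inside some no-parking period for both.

First set merges to 11:00-13:45, 16:15-19:15.
Second set merges to 07:00-07:45, 08:00-16:45, 17:15-20:00.
11:00-13:45 ∩ B → 11:00-13:45.
16:15-19:15 ∩ B → 16:15-16:45, 17:15-19:15.

11:00-13:45, 16:15-16:45, 17:15-19:15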